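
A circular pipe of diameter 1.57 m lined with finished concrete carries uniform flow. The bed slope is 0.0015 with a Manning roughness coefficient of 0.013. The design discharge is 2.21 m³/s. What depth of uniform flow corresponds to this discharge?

Manning's equation rearranged: A R^(2/3) = nQ / (1·√S) = 0.013 × 2.21 / (√0.0015) = 0.7418.
Try y = 0.718 m: A R^(2/3) = 0.4448 — too small.
Try y = 1.14 m: A R^(2/3) = 0.9103 — too large.
Try y = 0.982 m: A R^(2/3) = 0.7423 — ≈ 0.7418.

y_n = 0.982 m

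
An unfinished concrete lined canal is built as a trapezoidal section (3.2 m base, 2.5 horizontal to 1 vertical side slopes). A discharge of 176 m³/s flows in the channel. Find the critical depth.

At critical depth, Q² T / (g A³) = 1, i.e. A³/T = Q²/g = 176²/9.81 = 3158.
At y = 2.68 m: A³/T = 1125 — low.
At y = 3.41 m: A³/T = 3156 — close enough.

y_c = 3.41 m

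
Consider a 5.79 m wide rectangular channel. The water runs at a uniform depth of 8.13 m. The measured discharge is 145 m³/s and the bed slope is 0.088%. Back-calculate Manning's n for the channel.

n = 0.016

Flow area A = b·y = 5.79 × 8.13 = 47.07 m². Wetted perimeter P = b + 2y = 5.79 + 2×8.13 = 22.05 m.
Hydraulic radius R = A/P = 47.07/22.05 = 2.135 m.
Rearranging Manning's equation: n = (1/Q) A R^(2/3) S^(1/2) = (1/145) × 47.07 × 2.135^(2/3) × √0.00088 = 0.016.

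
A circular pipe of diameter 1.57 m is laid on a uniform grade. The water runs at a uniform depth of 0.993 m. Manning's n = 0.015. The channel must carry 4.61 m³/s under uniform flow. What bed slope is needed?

S = 0.0084

For a circular section of diameter D = 1.57 m at depth y = 0.993 m, the central angle is θ = 2 arccos(1 − 2y/D) = 3.678 rad. Then A = (D²/8)(θ − sin θ) = 1.291 m² and P = Dθ/2 = 2.887 m.
Hydraulic radius R = A/P = 1.291/2.887 = 0.447 m.
From Manning's equation, S = [nQ / (1 A R^(2/3))]² = [0.015 × 4.61 / (1 × 1.291 × 0.447^(2/3))]² = 0.0084.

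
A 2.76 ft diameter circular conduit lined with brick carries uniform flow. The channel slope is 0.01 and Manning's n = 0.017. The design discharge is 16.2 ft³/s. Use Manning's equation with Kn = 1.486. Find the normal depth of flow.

Manning's equation rearranged: A R^(2/3) = nQ / (1.486·√S) = 0.017 × 16.2 / (1.486 × √0.01) = 1.853.
Trying y = 0.836 ft: A R^(2/3) = 0.932 — too small.
Trying y = 1.32 ft: A R^(2/3) = 2.165 — too large.
Trying y = 1.21 ft: A R^(2/3) = 1.858 — ≈ 1.853.

y_n = 1.21 ft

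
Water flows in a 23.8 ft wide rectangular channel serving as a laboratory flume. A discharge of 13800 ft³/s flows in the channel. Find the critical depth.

For a rectangular channel, critical depth y_c = (q²/g)^(1/3) where q = Q/b = 13800/23.8 = 579.8 ft²/s.
So y_c = (579.8²/32.2)^(1/3) = 21.9 ft.

y_c = 21.9 ft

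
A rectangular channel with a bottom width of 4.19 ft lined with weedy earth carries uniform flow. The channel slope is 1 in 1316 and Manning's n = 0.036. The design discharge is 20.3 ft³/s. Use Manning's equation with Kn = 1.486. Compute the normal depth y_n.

Manning's equation rearranged: A R^(2/3) = nQ / (1.486·√S) = 0.036 × 20.3 / (1.486 × √0.0007599) = 17.84.
Try y = 3.15 ft: A R^(2/3) = 15.38 — short.
Try y = 4.37 ft: A R^(2/3) = 23.09 — over.
Try y = 3.54 ft: A R^(2/3) = 17.81 — ≈ 17.84.

y_n = 3.54 ft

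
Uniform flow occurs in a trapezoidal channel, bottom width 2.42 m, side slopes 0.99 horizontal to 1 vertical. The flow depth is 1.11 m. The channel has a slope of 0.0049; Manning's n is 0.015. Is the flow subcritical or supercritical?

With bottom width b = 2.42 m and side slope z = 0.99: A = (b + zy)y = (2.42 + 0.99×1.11)×1.11 = 3.906 m²; P = b + 2y√(1+z²) = 2.42 + 2×1.11×1.407 = 5.544 m.
Hydraulic radius R = A/P = 3.906/5.544 = 0.7046 m.
V = (1/n) R^(2/3) √S = (1/0.015) × 0.7046^(2/3) × √0.0049 = 3.695 m/s. Hydraulic depth D_h = A/T = 3.906/4.618 = 0.8459 m.
Froude number Fr = V/√(g·D_h) = 3.695/√(9.81×0.8459) = 1.28, which is greater than 1, so the flow is supercritical.

supercritical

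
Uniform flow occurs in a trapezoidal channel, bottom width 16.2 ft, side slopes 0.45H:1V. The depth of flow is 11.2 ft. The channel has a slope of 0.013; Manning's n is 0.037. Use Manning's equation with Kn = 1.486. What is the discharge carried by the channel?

Q = 3530 ft³/s

With bottom width b = 16.2 ft and side slope z = 0.45: A = (b + zy)y = (16.2 + 0.45×11.2)×11.2 = 237.9 ft²; P = b + 2y√(1+z²) = 16.2 + 2×11.2×1.097 = 40.76 ft.
Hydraulic radius R = A/P = 237.9/40.76 = 5.836 ft.
Manning's equation: Q = (1.486/n) A R^(2/3) S^(1/2) = (1.486/0.037) × 237.9 × 5.836^(2/3) × 0.013^(1/2) = 3530 ft³/s.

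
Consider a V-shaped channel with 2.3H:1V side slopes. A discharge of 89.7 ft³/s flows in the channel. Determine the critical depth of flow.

At critical depth, Q² T / (g A³) = 1, i.e. A³/T = Q²/g = 89.7²/32.2 = 249.9.
Try y = 3.17 ft: A³/T = 846.7 — over.
Try y = 1.71 ft: A³/T = 38.67 — short.
Try y = 2.48 ft: A³/T = 248.1 — matches.

y_c = 2.48 ft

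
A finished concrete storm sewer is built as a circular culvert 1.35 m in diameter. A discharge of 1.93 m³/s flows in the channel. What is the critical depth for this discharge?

At critical depth, Q² T / (g A³) = 1, i.e. A³/T = Q²/g = 1.93²/9.81 = 0.3797.
Trying y = 0.816 m: A³/T = 0.5608 — high.
Trying y = 0.64 m: A³/T = 0.2216 — low.
Trying y = 0.737 m: A³/T = 0.3798 — matches.

y_c = 0.737 m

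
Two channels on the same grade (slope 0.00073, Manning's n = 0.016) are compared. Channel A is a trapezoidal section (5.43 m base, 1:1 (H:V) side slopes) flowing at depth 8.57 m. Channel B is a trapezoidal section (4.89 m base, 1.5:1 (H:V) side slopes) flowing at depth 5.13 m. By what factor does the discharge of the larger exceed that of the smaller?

Channel A: With bottom width b = 5.43 m and side slope z = 1: A = (b + zy)y = (5.43 + 1×8.57)×8.57 = 120 m²; P = b + 2y√(1+z²) = 5.43 + 2×8.57×1.414 = 29.67 m. Hydraulic radius R = A/P = 120/29.67 = 4.044 m. Q_A = (1/0.016)·120·4.044^(2/3)·√0.00073 = 514.3 m³/s.
Channel B: With bottom width b = 4.89 m and side slope z = 1.5: A = (b + zy)y = (4.89 + 1.5×5.13)×5.13 = 64.56 m²; P = b + 2y√(1+z²) = 4.89 + 2×5.13×1.803 = 23.39 m. Hydraulic radius R = A/P = 64.56/23.39 = 2.761 m. Q_B = (1/0.016)·64.56·2.761^(2/3)·√0.00073 = 214.5 m³/s.
The larger discharge is 514.3 m³/s and the smaller is 214.5 m³/s; the ratio is 2.4.

2.4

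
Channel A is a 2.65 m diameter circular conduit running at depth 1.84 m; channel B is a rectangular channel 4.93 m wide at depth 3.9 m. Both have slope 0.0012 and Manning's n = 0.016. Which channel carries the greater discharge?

Channel A: For a circular section of diameter D = 2.65 m at depth y = 1.84 m, the central angle is θ = 2 arccos(1 − 2y/D) = 3.94 rad. Then A = (D²/8)(θ − sin θ) = 4.087 m² and P = Dθ/2 = 5.22 m. Hydraulic radius R = A/P = 4.087/5.22 = 0.7829 m. Q_A = (1/0.016)·4.087·0.7829^(2/3)·√0.0012 = 7.517 m³/s.
Channel B: Flow area A = b·y = 4.93 × 3.9 = 19.23 m². Wetted perimeter P = b + 2y = 4.93 + 2×3.9 = 12.73 m. Hydraulic radius R = A/P = 19.23/12.73 = 1.51 m. Q_B = (1/0.016)·19.23·1.51^(2/3)·√0.0012 = 54.8 m³/s.
Q_A = 7.517 m³/s vs Q_B = 54.8 m³/s, so channel B carries more.

channel B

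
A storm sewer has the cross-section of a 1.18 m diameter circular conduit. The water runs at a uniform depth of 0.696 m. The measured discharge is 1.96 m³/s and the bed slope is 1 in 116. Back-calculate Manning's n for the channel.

For a circular section of diameter D = 1.18 m at depth y = 0.696 m, the central angle is θ = 2 arccos(1 − 2y/D) = 3.503 rad. Then A = (D²/8)(θ − sin θ) = 0.6712 m² and P = Dθ/2 = 2.067 m.
Hydraulic radius R = A/P = 0.6712/2.067 = 0.3248 m.
Rearranging Manning's equation: n = (1/Q) A R^(2/3) S^(1/2) = (1/1.96) × 0.6712 × 0.3248^(2/3) × √0.008621 = 0.015.

n = 0.015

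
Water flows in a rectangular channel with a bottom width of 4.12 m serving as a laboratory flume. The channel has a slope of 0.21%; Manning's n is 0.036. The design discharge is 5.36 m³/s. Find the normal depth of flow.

Manning's equation rearranged: A R^(2/3) = nQ / (1·√S) = 0.036 × 5.36 / (√0.0021) = 4.211.
At y = 0.853 m: A R^(2/3) = 2.509 — short.
At y = 1.39 m: A R^(2/3) = 5.058 — over.
At y = 1.22 m: A R^(2/3) = 4.209 — ≈ 4.211.

y_n = 1.22 m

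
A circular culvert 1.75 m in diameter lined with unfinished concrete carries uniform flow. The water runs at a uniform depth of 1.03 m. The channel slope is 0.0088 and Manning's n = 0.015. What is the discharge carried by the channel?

Q = 5.65 m³/s

For a circular section of diameter D = 1.75 m at depth y = 1.03 m, the central angle is θ = 2 arccos(1 − 2y/D) = 3.498 rad. Then A = (D²/8)(θ − sin θ) = 1.472 m² and P = Dθ/2 = 3.061 m.
Hydraulic radius R = A/P = 1.472/3.061 = 0.4811 m.
Manning's equation: Q = (1/n) A R^(2/3) S^(1/2) = (1/0.015) × 1.472 × 0.4811^(2/3) × 0.0088^(1/2) = 5.65 m³/s.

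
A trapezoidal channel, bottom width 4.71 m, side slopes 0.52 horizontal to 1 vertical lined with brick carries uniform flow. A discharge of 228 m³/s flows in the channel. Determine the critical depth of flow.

y_c = 5.1 m

At critical depth, Q² T / (g A³) = 1, i.e. A³/T = Q²/g = 228²/9.81 = 5299.
At y = 6.26 m: A³/T = 11050 — high.
At y = 3.78 m: A³/T = 1859 — low.
At y = 5.1 m: A³/T = 5286 — ≈ 5299.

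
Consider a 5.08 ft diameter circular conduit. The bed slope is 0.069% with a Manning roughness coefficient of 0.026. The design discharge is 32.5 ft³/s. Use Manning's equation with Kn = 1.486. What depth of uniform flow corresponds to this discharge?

y_n = 3.81 ft

Manning's equation rearranged: A R^(2/3) = nQ / (1.486·√S) = 0.026 × 32.5 / (1.486 × √0.00069) = 21.65.
Try y = 4.25 ft: A R^(2/3) = 24.19 — over.
Try y = 3.81 ft: A R^(2/3) = 21.67 — ≈ 21.65.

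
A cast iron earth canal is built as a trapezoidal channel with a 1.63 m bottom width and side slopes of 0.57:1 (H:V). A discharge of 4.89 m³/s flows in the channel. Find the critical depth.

y_c = 0.873 m

At critical depth, Q² T / (g A³) = 1, i.e. A³/T = Q²/g = 4.89²/9.81 = 2.438.
At y = 0.621 m: A³/T = 0.7999 — too small.
At y = 1.02 m: A³/T = 4.109 — too large.
At y = 0.873 m: A³/T = 2.441 — close enough.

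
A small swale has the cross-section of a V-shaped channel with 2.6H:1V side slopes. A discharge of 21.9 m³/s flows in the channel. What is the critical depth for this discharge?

y_c = 1.71 m

At critical depth, Q² T / (g A³) = 1, i.e. A³/T = Q²/g = 21.9²/9.81 = 48.89.
Trying y = 1.24 m: A³/T = 9.909 — low.
Trying y = 1.88 m: A³/T = 79.38 — high.
Trying y = 1.71 m: A³/T = 49.42 — close enough.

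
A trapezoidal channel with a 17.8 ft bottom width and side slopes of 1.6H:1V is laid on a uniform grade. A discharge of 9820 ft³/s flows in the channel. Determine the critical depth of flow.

At critical depth, Q² T / (g A³) = 1, i.e. A³/T = Q²/g = 9820²/32.2 = 2995000.
Trying y = 10.7 ft: A³/T = 1002000 — low.
Trying y = 16.9 ft: A³/T = 6054000 — high.
Trying y = 14.2 ft: A³/T = 3012000 — matches.

y_c = 14.2 ft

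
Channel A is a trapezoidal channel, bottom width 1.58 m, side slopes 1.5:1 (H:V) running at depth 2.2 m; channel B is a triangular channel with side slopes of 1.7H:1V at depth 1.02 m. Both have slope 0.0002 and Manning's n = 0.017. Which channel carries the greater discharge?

Channel A: With bottom width b = 1.58 m and side slope z = 1.5: A = (b + zy)y = (1.58 + 1.5×2.2)×2.2 = 10.74 m²; P = b + 2y√(1+z²) = 1.58 + 2×2.2×1.803 = 9.512 m. Hydraulic radius R = A/P = 10.74/9.512 = 1.129 m. Q_A = (1/0.017)·10.74·1.129^(2/3)·√0.0002 = 9.682 m³/s.
Channel B: For a triangular section with side slope z = 1.7: A = zy² = 1.7×1.02² = 1.769 m²; P = 2y√(1+z²) = 2×1.02×1.972 = 4.024 m. Hydraulic radius R = A/P = 1.769/4.024 = 0.4396 m. Q_B = (1/0.017)·1.769·0.4396^(2/3)·√0.0002 = 0.8506 m³/s.
Q_A = 9.682 m³/s vs Q_B = 0.8506 m³/s, so channel A carries more.

channel A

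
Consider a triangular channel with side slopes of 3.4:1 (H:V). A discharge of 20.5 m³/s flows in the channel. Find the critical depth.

At critical depth, Q² T / (g A³) = 1, i.e. A³/T = Q²/g = 20.5²/9.81 = 42.84.
Try y = 1.31 m: A³/T = 22.3 — short.
Try y = 1.87 m: A³/T = 132.2 — over.
Try y = 1.49 m: A³/T = 42.45 — matches.

y_c = 1.49 m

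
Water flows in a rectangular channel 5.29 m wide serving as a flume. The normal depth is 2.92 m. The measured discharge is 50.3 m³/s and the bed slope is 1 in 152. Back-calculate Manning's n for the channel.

Flow area A = b·y = 5.29 × 2.92 = 15.45 m². Wetted perimeter P = b + 2y = 5.29 + 2×2.92 = 11.13 m.
Hydraulic radius R = A/P = 15.45/11.13 = 1.388 m.
Rearranging Manning's equation: n = (1/Q) A R^(2/3) S^(1/2) = (1/50.3) × 15.45 × 1.388^(2/3) × √0.006579 = 0.031.

n = 0.031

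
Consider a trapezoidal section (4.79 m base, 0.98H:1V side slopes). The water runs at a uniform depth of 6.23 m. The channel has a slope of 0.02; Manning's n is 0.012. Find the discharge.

Q = 1680 m³/s

With bottom width b = 4.79 m and side slope z = 0.98: A = (b + zy)y = (4.79 + 0.98×6.23)×6.23 = 67.88 m²; P = b + 2y√(1+z²) = 4.79 + 2×6.23×1.4 = 22.24 m.
Hydraulic radius R = A/P = 67.88/22.24 = 3.053 m.
Manning's equation: Q = (1/n) A R^(2/3) S^(1/2) = (1/0.012) × 67.88 × 3.053^(2/3) × 0.02^(1/2) = 1680 m³/s.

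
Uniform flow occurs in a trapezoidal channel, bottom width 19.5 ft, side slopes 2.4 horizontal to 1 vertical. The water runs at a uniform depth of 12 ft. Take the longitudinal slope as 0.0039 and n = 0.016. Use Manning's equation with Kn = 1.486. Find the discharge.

Q = 12400 ft³/s

With bottom width b = 19.5 ft and side slope z = 2.4: A = (b + zy)y = (19.5 + 2.4×12)×12 = 579.6 ft²; P = b + 2y√(1+z²) = 19.5 + 2×12×2.6 = 81.9 ft.
Hydraulic radius R = A/P = 579.6/81.9 = 7.077 ft.
Manning's equation: Q = (1.486/n) A R^(2/3) S^(1/2) = (1.486/0.016) × 579.6 × 7.077^(2/3) × 0.0039^(1/2) = 12400 ft³/s.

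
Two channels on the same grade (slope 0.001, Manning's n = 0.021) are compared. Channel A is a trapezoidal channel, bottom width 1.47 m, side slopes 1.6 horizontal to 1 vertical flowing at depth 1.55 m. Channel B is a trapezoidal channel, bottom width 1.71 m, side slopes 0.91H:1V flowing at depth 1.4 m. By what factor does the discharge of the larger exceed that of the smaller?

Channel A: With bottom width b = 1.47 m and side slope z = 1.6: A = (b + zy)y = (1.47 + 1.6×1.55)×1.55 = 6.123 m²; P = b + 2y√(1+z²) = 1.47 + 2×1.55×1.887 = 7.319 m. Hydraulic radius R = A/P = 6.123/7.319 = 0.8365 m. Q_A = (1/0.021)·6.123·0.8365^(2/3)·√0.001 = 8.185 m³/s.
Channel B: With bottom width b = 1.71 m and side slope z = 0.91: A = (b + zy)y = (1.71 + 0.91×1.4)×1.4 = 4.178 m²; P = b + 2y√(1+z²) = 1.71 + 2×1.4×1.352 = 5.496 m. Hydraulic radius R = A/P = 4.178/5.496 = 0.7601 m. Q_B = (1/0.021)·4.178·0.7601^(2/3)·√0.001 = 5.24 m³/s.
The larger discharge is 8.185 m³/s and the smaller is 5.24 m³/s; the ratio is 1.56.

1.56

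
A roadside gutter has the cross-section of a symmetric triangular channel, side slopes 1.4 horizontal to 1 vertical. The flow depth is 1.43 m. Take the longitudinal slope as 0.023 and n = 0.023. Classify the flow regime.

supercritical

For a triangular section with side slope z = 1.4: A = zy² = 1.4×1.43² = 2.863 m²; P = 2y√(1+z²) = 2×1.43×1.72 = 4.921 m.
Hydraulic radius R = A/P = 2.863/4.921 = 0.5818 m.
V = (1/n) R^(2/3) √S = (1/0.023) × 0.5818^(2/3) × √0.023 = 4.595 m/s. Hydraulic depth D_h = A/T = 2.863/4.004 = 0.715 m.
Froude number Fr = V/√(g·D_h) = 4.595/√(9.81×0.715) = 1.74, which is greater than 1, so the flow is supercritical.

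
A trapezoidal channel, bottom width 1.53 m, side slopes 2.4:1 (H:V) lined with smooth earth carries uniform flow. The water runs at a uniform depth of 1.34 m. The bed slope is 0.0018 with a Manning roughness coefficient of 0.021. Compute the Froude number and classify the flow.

With bottom width b = 1.53 m and side slope z = 2.4: A = (b + zy)y = (1.53 + 2.4×1.34)×1.34 = 6.36 m²; P = b + 2y√(1+z²) = 1.53 + 2×1.34×2.6 = 8.498 m.
Hydraulic radius R = A/P = 6.36/8.498 = 0.7484 m.
V = (1/n) R^(2/3) √S = (1/0.021) × 0.7484^(2/3) × √0.0018 = 1.665 m/s. Hydraulic depth D_h = A/T = 6.36/7.962 = 0.7987 m.
Froude number Fr = V/√(g·D_h) = 1.665/√(9.81×0.7987) = 0.595, which is less than 1, so the flow is subcritical.

subcritical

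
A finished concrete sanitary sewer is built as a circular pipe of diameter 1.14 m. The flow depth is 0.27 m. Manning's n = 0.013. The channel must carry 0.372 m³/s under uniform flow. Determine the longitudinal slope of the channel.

For a circular section of diameter D = 1.14 m at depth y = 0.27 m, the central angle is θ = 2 arccos(1 − 2y/D) = 2.033 rad. Then A = (D²/8)(θ − sin θ) = 0.1849 m² and P = Dθ/2 = 1.159 m.
Hydraulic radius R = A/P = 0.1849/1.159 = 0.1595 m.
From Manning's equation, S = [nQ / (1 A R^(2/3))]² = [0.013 × 0.372 / (1 × 0.1849 × 0.1595^(2/3))]² = 0.00791.

S = 0.00791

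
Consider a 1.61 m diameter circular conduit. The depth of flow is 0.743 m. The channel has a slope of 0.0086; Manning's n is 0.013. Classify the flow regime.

For a circular section of diameter D = 1.61 m at depth y = 0.743 m, the central angle is θ = 2 arccos(1 − 2y/D) = 2.987 rad. Then A = (D²/8)(θ − sin θ) = 0.9182 m² and P = Dθ/2 = 2.405 m.
Hydraulic radius R = A/P = 0.9182/2.405 = 0.3818 m.
V = (1/n) R^(2/3) √S = (1/0.013) × 0.3818^(2/3) × √0.0086 = 3.754 m/s. Hydraulic depth D_h = A/T = 0.9182/1.605 = 0.572 m.
Froude number Fr = V/√(g·D_h) = 3.754/√(9.81×0.572) = 1.58, which is greater than 1, so the flow is supercritical.

supercritical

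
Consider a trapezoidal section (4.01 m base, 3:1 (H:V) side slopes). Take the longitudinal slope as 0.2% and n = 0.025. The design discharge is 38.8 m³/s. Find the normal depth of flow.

y_n = 1.96 m

Manning's equation rearranged: A R^(2/3) = nQ / (1·√S) = 0.025 × 38.8 / (√0.002) = 21.69.
At y = 2.15 m: A R^(2/3) = 26.47 — high.
At y = 1.34 m: A R^(2/3) = 9.745 — low.
At y = 1.96 m: A R^(2/3) = 21.66 — matches.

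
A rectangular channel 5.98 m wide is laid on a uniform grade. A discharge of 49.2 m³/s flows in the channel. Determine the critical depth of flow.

For a rectangular channel, critical depth y_c = (q²/g)^(1/3) where q = Q/b = 49.2/5.98 = 8.227 m²/s.
So y_c = (8.227²/9.81)^(1/3) = 1.9 m.

y_c = 1.9 m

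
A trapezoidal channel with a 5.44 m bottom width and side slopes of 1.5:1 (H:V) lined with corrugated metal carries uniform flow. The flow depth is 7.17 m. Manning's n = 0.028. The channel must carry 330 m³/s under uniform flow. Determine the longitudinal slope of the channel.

With bottom width b = 5.44 m and side slope z = 1.5: A = (b + zy)y = (5.44 + 1.5×7.17)×7.17 = 116.1 m²; P = b + 2y√(1+z²) = 5.44 + 2×7.17×1.803 = 31.29 m.
Hydraulic radius R = A/P = 116.1/31.29 = 3.711 m.
From Manning's equation, S = [nQ / (1 A R^(2/3))]² = [0.028 × 330 / (1 × 116.1 × 3.711^(2/3))]² = 0.0011.

S = 0.0011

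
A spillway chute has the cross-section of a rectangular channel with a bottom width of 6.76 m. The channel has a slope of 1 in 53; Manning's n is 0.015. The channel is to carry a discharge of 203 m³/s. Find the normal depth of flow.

y_n = 2.55 m

Manning's equation rearranged: A R^(2/3) = nQ / (1·√S) = 0.015 × 203 / (√0.01887) = 22.17.
At y = 1.99 m: A R^(2/3) = 15.63 — too small.
At y = 3.22 m: A R^(2/3) = 30.38 — too large.
At y = 2.55 m: A R^(2/3) = 22.12 — close enough.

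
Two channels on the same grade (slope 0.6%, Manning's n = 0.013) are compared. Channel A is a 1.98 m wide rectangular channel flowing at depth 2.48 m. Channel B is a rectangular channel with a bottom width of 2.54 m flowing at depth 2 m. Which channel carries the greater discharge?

Channel A: Flow area A = b·y = 1.98 × 2.48 = 4.91 m². Wetted perimeter P = b + 2y = 1.98 + 2×2.48 = 6.94 m. Hydraulic radius R = A/P = 4.91/6.94 = 0.7076 m. Q_A = (1/0.013)·4.91·0.7076^(2/3)·√0.006 = 23.23 m³/s.
Channel B: Flow area A = b·y = 2.54 × 2 = 5.08 m². Wetted perimeter P = b + 2y = 2.54 + 2×2 = 6.54 m. Hydraulic radius R = A/P = 5.08/6.54 = 0.7768 m. Q_B = (1/0.013)·5.08·0.7768^(2/3)·√0.006 = 25.58 m³/s.
Q_A = 23.23 m³/s vs Q_B = 25.58 m³/s, so channel B carries more.

channel B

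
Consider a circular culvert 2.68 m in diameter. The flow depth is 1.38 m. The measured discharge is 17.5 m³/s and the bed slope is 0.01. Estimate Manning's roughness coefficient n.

For a circular section of diameter D = 2.68 m at depth y = 1.38 m, the central angle is θ = 2 arccos(1 − 2y/D) = 3.201 rad. Then A = (D²/8)(θ − sin θ) = 2.928 m² and P = Dθ/2 = 4.29 m.
Hydraulic radius R = A/P = 2.928/4.29 = 0.6825 m.
Rearranging Manning's equation: n = (1/Q) A R^(2/3) S^(1/2) = (1/17.5) × 2.928 × 0.6825^(2/3) × √0.01 = 0.013.

n = 0.013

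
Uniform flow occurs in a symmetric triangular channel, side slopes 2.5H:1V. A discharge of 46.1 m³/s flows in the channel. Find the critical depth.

y_c = 2.33 m

At critical depth, Q² T / (g A³) = 1, i.e. A³/T = Q²/g = 46.1²/9.81 = 216.6.
At y = 2.81 m: A³/T = 547.5 — over.
At y = 2.33 m: A³/T = 214.6 — ≈ 216.6.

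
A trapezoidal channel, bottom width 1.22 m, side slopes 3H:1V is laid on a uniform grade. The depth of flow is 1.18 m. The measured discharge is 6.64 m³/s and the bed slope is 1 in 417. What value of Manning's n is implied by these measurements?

With bottom width b = 1.22 m and side slope z = 3: A = (b + zy)y = (1.22 + 3×1.18)×1.18 = 5.617 m²; P = b + 2y√(1+z²) = 1.22 + 2×1.18×3.162 = 8.683 m.
Hydraulic radius R = A/P = 5.617/8.683 = 0.6469 m.
Rearranging Manning's equation: n = (1/Q) A R^(2/3) S^(1/2) = (1/6.64) × 5.617 × 0.6469^(2/3) × √0.002398 = 0.031.

n = 0.031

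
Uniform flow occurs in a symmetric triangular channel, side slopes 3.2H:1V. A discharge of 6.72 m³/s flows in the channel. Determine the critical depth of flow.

At critical depth, Q² T / (g A³) = 1, i.e. A³/T = Q²/g = 6.72²/9.81 = 4.603.
Trying y = 0.71 m: A³/T = 0.9238 — short.
Trying y = 1.08 m: A³/T = 7.523 — over.
Trying y = 0.979 m: A³/T = 4.605 — close enough.

y_c = 0.979 m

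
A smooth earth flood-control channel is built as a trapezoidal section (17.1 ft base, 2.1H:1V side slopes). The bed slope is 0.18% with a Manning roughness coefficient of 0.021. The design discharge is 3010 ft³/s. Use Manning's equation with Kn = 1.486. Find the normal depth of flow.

y_n = 8.97 ft

Manning's equation rearranged: A R^(2/3) = nQ / (1.486·√S) = 0.021 × 3010 / (1.486 × √0.0018) = 1003.
At y = 6.92 ft: A R^(2/3) = 591.4 — short.
At y = 8.97 ft: A R^(2/3) = 1002 — matches.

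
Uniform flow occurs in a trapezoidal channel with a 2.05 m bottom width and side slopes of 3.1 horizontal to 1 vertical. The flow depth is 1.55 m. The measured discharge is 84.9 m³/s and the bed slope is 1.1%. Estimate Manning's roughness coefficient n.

n = 0.012

With bottom width b = 2.05 m and side slope z = 3.1: A = (b + zy)y = (2.05 + 3.1×1.55)×1.55 = 10.63 m²; P = b + 2y√(1+z²) = 2.05 + 2×1.55×3.257 = 12.15 m.
Hydraulic radius R = A/P = 10.63/12.15 = 0.8747 m.
Rearranging Manning's equation: n = (1/Q) A R^(2/3) S^(1/2) = (1/84.9) × 10.63 × 0.8747^(2/3) × √0.011 = 0.012.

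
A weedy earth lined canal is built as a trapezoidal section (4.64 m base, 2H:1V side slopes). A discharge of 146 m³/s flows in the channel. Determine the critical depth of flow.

y_c = 3.08 m

At critical depth, Q² T / (g A³) = 1, i.e. A³/T = Q²/g = 146²/9.81 = 2173.
At y = 2.68 m: A³/T = 1253 — low.
At y = 3.5 m: A³/T = 3628 — high.
At y = 3.08 m: A³/T = 2170 — matches.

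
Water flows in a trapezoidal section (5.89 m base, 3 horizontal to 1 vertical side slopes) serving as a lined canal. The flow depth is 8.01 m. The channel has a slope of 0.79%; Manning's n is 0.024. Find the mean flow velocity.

With bottom width b = 5.89 m and side slope z = 3: A = (b + zy)y = (5.89 + 3×8.01)×8.01 = 239.7 m²; P = b + 2y√(1+z²) = 5.89 + 2×8.01×3.162 = 56.55 m.
Hydraulic radius R = A/P = 239.7/56.55 = 4.238 m.
From Manning's equation, V = (1/n) R^(2/3) S^(1/2) = (1/0.024) × 4.238^(2/3) × 0.0079^(1/2) = 9.7 m/s.

V = 9.7 m/s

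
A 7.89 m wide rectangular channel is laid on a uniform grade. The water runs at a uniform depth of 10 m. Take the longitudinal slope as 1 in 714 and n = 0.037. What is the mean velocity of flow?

V = 2.02 m/s

Flow area A = b·y = 7.89 × 10 = 78.9 m². Wetted perimeter P = b + 2y = 7.89 + 2×10 = 27.89 m.
Hydraulic radius R = A/P = 78.9/27.89 = 2.829 m.
From Manning's equation, V = (1/n) R^(2/3) S^(1/2) = (1/0.037) × 2.829^(2/3) × 0.001401^(1/2) = 2.02 m/s.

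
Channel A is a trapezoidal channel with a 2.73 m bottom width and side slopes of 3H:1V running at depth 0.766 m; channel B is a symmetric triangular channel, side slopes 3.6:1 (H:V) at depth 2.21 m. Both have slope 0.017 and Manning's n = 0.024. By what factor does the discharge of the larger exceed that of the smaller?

Channel A: With bottom width b = 2.73 m and side slope z = 3: A = (b + zy)y = (2.73 + 3×0.766)×0.766 = 3.851 m²; P = b + 2y√(1+z²) = 2.73 + 2×0.766×3.162 = 7.575 m. Hydraulic radius R = A/P = 3.851/7.575 = 0.5085 m. Q_A = (1/0.024)·3.851·0.5085^(2/3)·√0.017 = 13.33 m³/s.
Channel B: For a triangular section with side slope z = 3.6: A = zy² = 3.6×2.21² = 17.58 m²; P = 2y√(1+z²) = 2×2.21×3.736 = 16.51 m. Hydraulic radius R = A/P = 17.58/16.51 = 1.065 m. Q_B = (1/0.024)·17.58·1.065^(2/3)·√0.017 = 99.6 m³/s.
The larger discharge is 99.6 m³/s and the smaller is 13.33 m³/s; the ratio is 7.47.

7.47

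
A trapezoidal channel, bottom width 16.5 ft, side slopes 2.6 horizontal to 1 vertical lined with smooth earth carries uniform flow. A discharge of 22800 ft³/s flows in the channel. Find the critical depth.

At critical depth, Q² T / (g A³) = 1, i.e. A³/T = Q²/g = 22800²/32.2 = 16140000.
Trying y = 16.9 ft: A³/T = 10210000 — too small.
Trying y = 24 ft: A³/T = 48050000 — too large.
Trying y = 18.8 ft: A³/T = 16250000 — matches.

y_c = 18.8 ft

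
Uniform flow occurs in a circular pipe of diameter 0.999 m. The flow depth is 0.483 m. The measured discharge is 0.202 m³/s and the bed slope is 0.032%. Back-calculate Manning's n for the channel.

n = 0.013

For a circular section of diameter D = 0.999 m at depth y = 0.483 m, the central angle is θ = 2 arccos(1 − 2y/D) = 3.076 rad. Then A = (D²/8)(θ − sin θ) = 0.3754 m² and P = Dθ/2 = 1.536 m.
Hydraulic radius R = A/P = 0.3754/1.536 = 0.2444 m.
Rearranging Manning's equation: n = (1/Q) A R^(2/3) S^(1/2) = (1/0.202) × 0.3754 × 0.2444^(2/3) × √0.00032 = 0.013.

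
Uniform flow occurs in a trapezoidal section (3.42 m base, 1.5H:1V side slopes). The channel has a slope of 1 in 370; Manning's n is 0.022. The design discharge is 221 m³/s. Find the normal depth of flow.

Manning's equation rearranged: A R^(2/3) = nQ / (1·√S) = 0.022 × 221 / (√0.002703) = 93.52.
Try y = 5.65 m: A R^(2/3) = 134.3 — high.
Try y = 3.58 m: A R^(2/3) = 48.73 — low.
Try y = 4.81 m: A R^(2/3) = 93.31 — close enough.

y_n = 4.81 m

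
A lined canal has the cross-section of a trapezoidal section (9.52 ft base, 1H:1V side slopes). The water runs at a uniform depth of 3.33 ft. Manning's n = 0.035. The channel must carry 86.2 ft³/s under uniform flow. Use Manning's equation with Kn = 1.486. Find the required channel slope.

S = 0.000759

With bottom width b = 9.52 ft and side slope z = 1: A = (b + zy)y = (9.52 + 1×3.33)×3.33 = 42.79 ft²; P = b + 2y√(1+z²) = 9.52 + 2×3.33×1.414 = 18.94 ft.
Hydraulic radius R = A/P = 42.79/18.94 = 2.259 ft.
From Manning's equation, S = [nQ / (1.486 A R^(2/3))]² = [0.035 × 86.2 / (1.486 × 42.79 × 2.259^(2/3))]² = 0.000759.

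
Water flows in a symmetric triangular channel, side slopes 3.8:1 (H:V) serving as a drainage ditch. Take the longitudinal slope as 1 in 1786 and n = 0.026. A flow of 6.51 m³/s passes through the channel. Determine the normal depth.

y_n = 1.52 m

Manning's equation rearranged: A R^(2/3) = nQ / (1·√S) = 0.026 × 6.51 / (√0.0005599) = 7.153.
Trying y = 1.88 m: A R^(2/3) = 12.6 — high.
Trying y = 1.36 m: A R^(2/3) = 5.315 — low.
Trying y = 1.52 m: A R^(2/3) = 7.15 — matches.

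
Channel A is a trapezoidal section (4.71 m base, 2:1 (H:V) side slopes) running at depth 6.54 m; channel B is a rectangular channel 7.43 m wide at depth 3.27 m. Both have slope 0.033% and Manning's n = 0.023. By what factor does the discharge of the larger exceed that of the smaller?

Channel A: With bottom width b = 4.71 m and side slope z = 2: A = (b + zy)y = (4.71 + 2×6.54)×6.54 = 116.3 m²; P = b + 2y√(1+z²) = 4.71 + 2×6.54×2.236 = 33.96 m. Hydraulic radius R = A/P = 116.3/33.96 = 3.426 m. Q_A = (1/0.023)·116.3·3.426^(2/3)·√0.00033 = 208.8 m³/s.
Channel B: Flow area A = b·y = 7.43 × 3.27 = 24.3 m². Wetted perimeter P = b + 2y = 7.43 + 2×3.27 = 13.97 m. Hydraulic radius R = A/P = 24.3/13.97 = 1.739 m. Q_B = (1/0.023)·24.3·1.739^(2/3)·√0.00033 = 27.75 m³/s.
The larger discharge is 208.8 m³/s and the smaller is 27.75 m³/s; the ratio is 7.53.

7.53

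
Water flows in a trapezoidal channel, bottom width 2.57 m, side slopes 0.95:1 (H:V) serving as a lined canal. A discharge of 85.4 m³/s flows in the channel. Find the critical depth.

At critical depth, Q² T / (g A³) = 1, i.e. A³/T = Q²/g = 85.4²/9.81 = 743.4.
Try y = 4.16 m: A³/T = 1907 — too large.
Try y = 3.29 m: A³/T = 745.9 — close enough.

y_c = 3.29 m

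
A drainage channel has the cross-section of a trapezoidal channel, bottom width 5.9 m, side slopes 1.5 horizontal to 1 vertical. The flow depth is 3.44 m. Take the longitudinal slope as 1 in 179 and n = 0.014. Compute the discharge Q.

Q = 331 m³/s

With bottom width b = 5.9 m and side slope z = 1.5: A = (b + zy)y = (5.9 + 1.5×3.44)×3.44 = 38.05 m²; P = b + 2y√(1+z²) = 5.9 + 2×3.44×1.803 = 18.3 m.
Hydraulic radius R = A/P = 38.05/18.3 = 2.079 m.
Manning's equation: Q = (1/n) A R^(2/3) S^(1/2) = (1/0.014) × 38.05 × 2.079^(2/3) × 0.005587^(1/2) = 331 m³/s.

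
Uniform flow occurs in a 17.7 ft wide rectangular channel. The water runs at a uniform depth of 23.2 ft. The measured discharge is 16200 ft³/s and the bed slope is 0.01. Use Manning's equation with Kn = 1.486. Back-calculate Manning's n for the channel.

n = 0.013

Flow area A = b·y = 17.7 × 23.2 = 410.6 ft². Wetted perimeter P = b + 2y = 17.7 + 2×23.2 = 64.1 ft.
Hydraulic radius R = A/P = 410.6/64.1 = 6.406 ft.
Rearranging Manning's equation: n = (1.486/Q) A R^(2/3) S^(1/2) = (1.486/16200) × 410.6 × 6.406^(2/3) × √0.01 = 0.013.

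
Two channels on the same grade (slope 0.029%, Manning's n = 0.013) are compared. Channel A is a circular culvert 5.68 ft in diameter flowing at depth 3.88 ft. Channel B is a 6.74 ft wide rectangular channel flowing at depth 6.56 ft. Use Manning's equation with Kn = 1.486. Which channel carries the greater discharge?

Channel A: For a circular section of diameter D = 5.68 ft at depth y = 3.88 ft, the central angle is θ = 2 arccos(1 − 2y/D) = 3.891 rad. Then A = (D²/8)(θ − sin θ) = 18.44 ft² and P = Dθ/2 = 11.05 ft. Hydraulic radius R = A/P = 18.44/11.05 = 1.669 ft. Q_A = (1.486/0.013)·18.44·1.669^(2/3)·√0.00029 = 50.5 ft³/s.
Channel B: Flow area A = b·y = 6.74 × 6.56 = 44.21 ft². Wetted perimeter P = b + 2y = 6.74 + 2×6.56 = 19.86 ft. Hydraulic radius R = A/P = 44.21/19.86 = 2.226 ft. Q_B = (1.486/0.013)·44.21·2.226^(2/3)·√0.00029 = 146.7 ft³/s.
Q_A = 50.5 ft³/s vs Q_B = 146.7 ft³/s, so channel B carries more.

channel B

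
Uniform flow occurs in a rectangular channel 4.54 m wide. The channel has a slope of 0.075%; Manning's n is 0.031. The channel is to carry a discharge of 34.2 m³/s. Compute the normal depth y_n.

y_n = 6.1 m

Manning's equation rearranged: A R^(2/3) = nQ / (1·√S) = 0.031 × 34.2 / (√0.00075) = 38.71.
Try y = 5.36 m: A R^(2/3) = 33.21 — too small.
Try y = 6.59 m: A R^(2/3) = 42.42 — too large.
Try y = 6.1 m: A R^(2/3) = 38.74 — ≈ 38.71.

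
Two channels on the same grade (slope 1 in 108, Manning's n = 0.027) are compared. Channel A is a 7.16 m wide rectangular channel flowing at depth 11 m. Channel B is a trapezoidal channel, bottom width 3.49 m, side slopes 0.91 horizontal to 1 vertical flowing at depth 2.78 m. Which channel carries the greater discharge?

Channel A: Flow area A = b·y = 7.16 × 11 = 78.76 m². Wetted perimeter P = b + 2y = 7.16 + 2×11 = 29.16 m. Hydraulic radius R = A/P = 78.76/29.16 = 2.701 m. Q_A = (1/0.027)·78.76·2.701^(2/3)·√0.009259 = 544.4 m³/s.
Channel B: With bottom width b = 3.49 m and side slope z = 0.91: A = (b + zy)y = (3.49 + 0.91×2.78)×2.78 = 16.74 m²; P = b + 2y√(1+z²) = 3.49 + 2×2.78×1.352 = 11.01 m. Hydraulic radius R = A/P = 16.74/11.01 = 1.52 m. Q_B = (1/0.027)·16.74·1.52^(2/3)·√0.009259 = 78.86 m³/s.
Q_A = 544.4 m³/s vs Q_B = 78.86 m³/s, so channel A carries more.

channel A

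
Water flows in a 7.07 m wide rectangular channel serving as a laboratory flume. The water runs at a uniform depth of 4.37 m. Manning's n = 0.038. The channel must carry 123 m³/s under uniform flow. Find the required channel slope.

Flow area A = b·y = 7.07 × 4.37 = 30.9 m². Wetted perimeter P = b + 2y = 7.07 + 2×4.37 = 15.81 m.
Hydraulic radius R = A/P = 30.9/15.81 = 1.954 m.
From Manning's equation, S = [nQ / (1 A R^(2/3))]² = [0.038 × 123 / (1 × 30.9 × 1.954^(2/3))]² = 0.00937.

S = 0.00937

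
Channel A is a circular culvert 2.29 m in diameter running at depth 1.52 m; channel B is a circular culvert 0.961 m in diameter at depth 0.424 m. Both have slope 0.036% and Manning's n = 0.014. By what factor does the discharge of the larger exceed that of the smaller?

Channel A: For a circular section of diameter D = 2.29 m at depth y = 1.52 m, the central angle is θ = 2 arccos(1 − 2y/D) = 3.809 rad. Then A = (D²/8)(θ − sin θ) = 2.902 m² and P = Dθ/2 = 4.361 m. Hydraulic radius R = A/P = 2.902/4.361 = 0.6655 m. Q_A = (1/0.014)·2.902·0.6655^(2/3)·√0.00036 = 2.998 m³/s.
Channel B: For a circular section of diameter D = 0.961 m at depth y = 0.424 m, the central angle is θ = 2 arccos(1 − 2y/D) = 2.906 rad. Then A = (D²/8)(θ − sin θ) = 0.3085 m² and P = Dθ/2 = 1.396 m. Hydraulic radius R = A/P = 0.3085/1.396 = 0.2209 m. Q_B = (1/0.014)·0.3085·0.2209^(2/3)·√0.00036 = 0.1528 m³/s.
The larger discharge is 2.998 m³/s and the smaller is 0.1528 m³/s; the ratio is 19.6.

19.6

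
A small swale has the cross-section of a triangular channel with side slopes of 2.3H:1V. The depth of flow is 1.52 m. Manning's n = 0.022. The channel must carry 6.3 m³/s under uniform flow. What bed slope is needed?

S = 0.0011

For a triangular section with side slope z = 2.3: A = zy² = 2.3×1.52² = 5.314 m²; P = 2y√(1+z²) = 2×1.52×2.508 = 7.624 m.
Hydraulic radius R = A/P = 5.314/7.624 = 0.697 m.
From Manning's equation, S = [nQ / (1 A R^(2/3))]² = [0.022 × 6.3 / (1 × 5.314 × 0.697^(2/3))]² = 0.0011.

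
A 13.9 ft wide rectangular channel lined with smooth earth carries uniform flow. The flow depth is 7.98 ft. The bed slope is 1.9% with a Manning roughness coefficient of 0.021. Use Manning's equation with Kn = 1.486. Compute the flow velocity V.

V = 23.4 ft/s

Flow area A = b·y = 13.9 × 7.98 = 110.9 ft². Wetted perimeter P = b + 2y = 13.9 + 2×7.98 = 29.86 ft.
Hydraulic radius R = A/P = 110.9/29.86 = 3.715 ft.
From Manning's equation, V = (1.486/n) R^(2/3) S^(1/2) = (1.486/0.021) × 3.715^(2/3) × 0.019^(1/2) = 23.4 ft/s.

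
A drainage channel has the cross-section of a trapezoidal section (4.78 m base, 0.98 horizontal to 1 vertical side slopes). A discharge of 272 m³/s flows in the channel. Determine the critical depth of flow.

y_c = 4.96 m

At critical depth, Q² T / (g A³) = 1, i.e. A³/T = Q²/g = 272²/9.81 = 7542.
At y = 5.67 m: A³/T = 12670 — over.
At y = 4.96 m: A³/T = 7540 — matches.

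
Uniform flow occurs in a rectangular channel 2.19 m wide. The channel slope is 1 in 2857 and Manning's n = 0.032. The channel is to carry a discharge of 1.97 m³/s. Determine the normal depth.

Manning's equation rearranged: A R^(2/3) = nQ / (1·√S) = 0.032 × 1.97 / (√0.00035) = 3.37.
Try y = 1.45 m: A R^(2/3) = 2.319 — short.
Try y = 2.32 m: A R^(2/3) = 4.171 — over.
Try y = 1.95 m: A R^(2/3) = 3.371 — ≈ 3.37.

y_n = 1.95 m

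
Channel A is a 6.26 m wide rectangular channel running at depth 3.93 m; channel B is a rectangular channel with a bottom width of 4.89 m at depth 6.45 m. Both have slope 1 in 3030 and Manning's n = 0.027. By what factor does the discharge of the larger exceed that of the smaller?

1.3

Channel A: Flow area A = b·y = 6.26 × 3.93 = 24.6 m². Wetted perimeter P = b + 2y = 6.26 + 2×3.93 = 14.12 m. Hydraulic radius R = A/P = 24.6/14.12 = 1.742 m. Q_A = (1/0.027)·24.6·1.742^(2/3)·√0.00033 = 23.97 m³/s.
Channel B: Flow area A = b·y = 4.89 × 6.45 = 31.54 m². Wetted perimeter P = b + 2y = 4.89 + 2×6.45 = 17.79 m. Hydraulic radius R = A/P = 31.54/17.79 = 1.773 m. Q_B = (1/0.027)·31.54·1.773^(2/3)·√0.00033 = 31.09 m³/s.
The larger discharge is 31.09 m³/s and the smaller is 23.97 m³/s; the ratio is 1.3.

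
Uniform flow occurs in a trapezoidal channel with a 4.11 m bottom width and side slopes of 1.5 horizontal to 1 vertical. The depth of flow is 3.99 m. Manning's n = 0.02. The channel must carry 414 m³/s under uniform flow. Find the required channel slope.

With bottom width b = 4.11 m and side slope z = 1.5: A = (b + zy)y = (4.11 + 1.5×3.99)×3.99 = 40.28 m²; P = b + 2y√(1+z²) = 4.11 + 2×3.99×1.803 = 18.5 m.
Hydraulic radius R = A/P = 40.28/18.5 = 2.178 m.
From Manning's equation, S = [nQ / (1 A R^(2/3))]² = [0.02 × 414 / (1 × 40.28 × 2.178^(2/3))]² = 0.015.

S = 0.015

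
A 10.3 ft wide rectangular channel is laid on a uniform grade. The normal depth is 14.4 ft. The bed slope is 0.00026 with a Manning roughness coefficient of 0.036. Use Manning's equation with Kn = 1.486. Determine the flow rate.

Q = 240 ft³/s

Flow area A = b·y = 10.3 × 14.4 = 148.3 ft². Wetted perimeter P = b + 2y = 10.3 + 2×14.4 = 39.1 ft.
Hydraulic radius R = A/P = 148.3/39.1 = 3.793 ft.
Manning's equation: Q = (1.486/n) A R^(2/3) S^(1/2) = (1.486/0.036) × 148.3 × 3.793^(2/3) × 0.00026^(1/2) = 240 ft³/s.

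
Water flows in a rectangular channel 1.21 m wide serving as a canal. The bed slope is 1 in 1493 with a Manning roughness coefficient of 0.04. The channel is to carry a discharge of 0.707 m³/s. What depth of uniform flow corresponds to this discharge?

y_n = 1.57 m

Manning's equation rearranged: A R^(2/3) = nQ / (1·√S) = 0.04 × 0.707 / (√0.0006698) = 1.093.
At y = 1.36 m: A R^(2/3) = 0.921 — too small.
At y = 1.81 m: A R^(2/3) = 1.293 — too large.
At y = 1.57 m: A R^(2/3) = 1.093 — matches.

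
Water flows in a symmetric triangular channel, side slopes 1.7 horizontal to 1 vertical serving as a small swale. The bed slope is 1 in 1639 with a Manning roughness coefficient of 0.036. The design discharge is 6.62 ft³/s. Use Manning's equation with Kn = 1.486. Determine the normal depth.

Manning's equation rearranged: A R^(2/3) = nQ / (1.486·√S) = 0.036 × 6.62 / (1.486 × √0.0006101) = 6.493.
At y = 2.59 ft: A R^(2/3) = 12.27 — high.
At y = 2.04 ft: A R^(2/3) = 6.493 — close enough.

y_n = 2.04 ft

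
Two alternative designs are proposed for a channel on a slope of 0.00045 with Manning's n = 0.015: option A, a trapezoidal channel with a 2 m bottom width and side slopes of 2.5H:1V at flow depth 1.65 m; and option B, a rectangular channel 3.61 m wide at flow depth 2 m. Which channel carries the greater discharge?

Channel A: With bottom width b = 2 m and side slope z = 2.5: A = (b + zy)y = (2 + 2.5×1.65)×1.65 = 10.11 m²; P = b + 2y√(1+z²) = 2 + 2×1.65×2.693 = 10.89 m. Hydraulic radius R = A/P = 10.11/10.89 = 0.9284 m. Q_A = (1/0.015)·10.11·0.9284^(2/3)·√0.00045 = 13.6 m³/s.
Channel B: Flow area A = b·y = 3.61 × 2 = 7.22 m². Wetted perimeter P = b + 2y = 3.61 + 2×2 = 7.61 m. Hydraulic radius R = A/P = 7.22/7.61 = 0.9488 m. Q_B = (1/0.015)·7.22·0.9488^(2/3)·√0.00045 = 9.859 m³/s.
Q_A = 13.6 m³/s vs Q_B = 9.859 m³/s, so channel A carries more.

channel A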